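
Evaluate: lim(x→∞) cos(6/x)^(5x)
This is an exponential indeterminate form.

For exponential indeterminate forms, take the natural log:
  Let L = lim(x→∞) cos(6/x)^(5x)
  Then ln(L) = lim(x→∞) [exponent × ln(base)]
  Evaluate using L'Hôpital or standard limits, then exponentiate.
  L = 1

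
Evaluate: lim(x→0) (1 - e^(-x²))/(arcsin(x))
This is a 0/0 indeterminate form.

Apply L'Hôpital's rule: differentiate numerator and denominator separately.
  f(x) = 1 - e^(-x^2)   ⇒   f'(x) = 2·x·e^(-x^2)
  g(x) = asin(x)   ⇒   g'(x) = 1/sqrt(1 - x^2)
  lim(x→0) f'(x)/g'(x) = lim(x→0) (2·x·e^(-x^2))/(1/sqrt(1 - x^2))
  = 0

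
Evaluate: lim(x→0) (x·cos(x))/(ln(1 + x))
This is a 0/0 indeterminate form.

Apply L'Hôpital's rule: differentiate numerator and denominator separately.
  f(x) = x·cos(x)   ⇒   f'(x) = -x·sin(x) + cos(x)
  g(x) = ln(x + 1)   ⇒   g'(x) = 1/(x + 1)
  lim(x→0) f'(x)/g'(x) = lim(x→0) (-x·sin(x) + cos(x))/(1/(x + 1))
  = 1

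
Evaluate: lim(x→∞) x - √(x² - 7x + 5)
This is an ∞-∞ indeterminate form.

Combine fractions or rationalize to convert ∞-∞ to 0/0 form:
  lim(x→∞) x - √(x² - 7x + 5) = 7/2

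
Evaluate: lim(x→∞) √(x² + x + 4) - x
This is an ∞-∞ indeterminate form.

Combine fractions or rationalize to convert ∞-∞ to 0/0 form:
  lim(x→∞) √(x² + x + 4) - x = 1/2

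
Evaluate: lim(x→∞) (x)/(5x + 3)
This is an ∞/∞ indeterminate form.

Apply L'Hôpital's rule: differentiate numerator and denominator separately.
  f(x) = x   ⇒   f'(x) = 1
  g(x) = 5·x + 3   ⇒   g'(x) = 5
  lim(x→∞) f'(x)/g'(x) = lim(x→∞) (1)/(5)
  = 1/5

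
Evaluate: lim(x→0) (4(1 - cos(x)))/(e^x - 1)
This is a 0/0 indeterminate form.

Apply L'Hôpital's rule: differentiate numerator and denominator separately.
  f(x) = 4 - 4·cos(x)   ⇒   f'(x) = 4·sin(x)
  g(x) = e^(x) - 1   ⇒   g'(x) = e^(x)
  lim(x→0) f'(x)/g'(x) = lim(x→0) (4·sin(x))/(e^(x))
  = 0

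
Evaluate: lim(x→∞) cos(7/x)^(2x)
This is an exponential indeterminate form.

For exponential indeterminate forms, take the natural log:
  Let L = lim(x→∞) cos(7/x)^(2x)
  Then ln(L) = lim(x→∞) [exponent × ln(base)]
  Evaluate using L'Hôpital or standard limits, then exponentiate.
  L = 1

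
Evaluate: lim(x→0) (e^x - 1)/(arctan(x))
This is a 0/0 indeterminate form.

Apply L'Hôpital's rule: differentiate numerator and denominator separately.
  f(x) = e^(x) - 1   ⇒   f'(x) = e^(x)
  g(x) = atan(x)   ⇒   g'(x) = 1/(x^2 + 1)
  lim(x→0) f'(x)/g'(x) = lim(x→0) (e^(x))/(1/(x^2 + 1))
  = 1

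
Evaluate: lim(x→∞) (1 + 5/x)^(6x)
This is an exponential indeterminate form.

For exponential indeterminate forms, take the natural log:
  Let L = lim(x→∞) (1 + 5/x)^(6x)
  Then ln(L) = lim(x→∞) [exponent × ln(base)]
  Evaluate using L'Hôpital or standard limits, then exponentiate.
  L = e^(30)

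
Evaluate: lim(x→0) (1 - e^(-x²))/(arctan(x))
This is a 0/0 indeterminate form.

Apply L'Hôpital's rule: differentiate numerator and denominator separately.
  f(x) = 1 - e^(-x^2)   ⇒   f'(x) = 2·x·e^(-x^2)
  g(x) = atan(x)   ⇒   g'(x) = 1/(x^2 + 1)
  lim(x→0) f'(x)/g'(x) = lim(x→0) (2·x·e^(-x^2))/(1/(x^2 + 1))
  = 0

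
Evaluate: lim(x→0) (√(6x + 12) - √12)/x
This is a standard limit.

Factor or rationalize the expression:
  lim(x→0) (√(6x + 12) - √12)/x = sqrt(3)/2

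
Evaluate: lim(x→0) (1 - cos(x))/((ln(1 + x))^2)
This is a 0/0 indeterminate form.

Apply L'Hôpital's rule: differentiate numerator and denominator separately.
  f(x) = 1 - cos(x)   ⇒   f'(x) = sin(x)
  g(x) = ln(x + 1)^2   ⇒   g'(x) = 2·ln(x + 1)/(x + 1)
  lim(x→0) f'(x)/g'(x) = lim(x→0) (sin(x))/(2·ln(x + 1)/(x + 1))
  = 1/2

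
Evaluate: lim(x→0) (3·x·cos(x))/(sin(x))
This is a 0/0 indeterminate form.

Apply L'Hôpital's rule: differentiate numerator and denominator separately.
  f(x) = 3·x·cos(x)   ⇒   f'(x) = -3·x·sin(x) + 3·cos(x)
  g(x) = sin(x)   ⇒   g'(x) = cos(x)
  lim(x→0) f'(x)/g'(x) = lim(x→0) (-3·x·sin(x) + 3·cos(x))/(cos(x))
  = 3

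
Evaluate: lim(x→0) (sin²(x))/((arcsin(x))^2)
This is a 0/0 indeterminate form.

Apply L'Hôpital's rule: differentiate numerator and denominator separately.
  f(x) = sin(x)^2   ⇒   f'(x) = 2·sin(x)·cos(x)
  g(x) = asin(x)^2   ⇒   g'(x) = 2·asin(x)/sqrt(1 - x^2)
  lim(x→0) f'(x)/g'(x) = lim(x→0) (2·sin(x)·cos(x))/(2·asin(x)/sqrt(1 - x^2))
  = 1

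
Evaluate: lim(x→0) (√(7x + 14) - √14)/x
This is a standard limit.

Factor or rationalize the expression:
  lim(x→0) (√(7x + 14) - √14)/x = sqrt(14)/4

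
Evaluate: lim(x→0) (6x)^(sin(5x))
This is an exponential indeterminate form.

For exponential indeterminate forms, take the natural log:
  Let L = lim(x→0) (6x)^(sin(5x))
  Then ln(L) = lim(x→0) [exponent × ln(base)]
  Evaluate using L'Hôpital or standard limits, then exponentiate.
  L = 1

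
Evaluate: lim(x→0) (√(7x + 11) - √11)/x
This is a standard limit.

Factor or rationalize the expression:
  lim(x→0) (√(7x + 11) - √11)/x = 7·sqrt(11)/22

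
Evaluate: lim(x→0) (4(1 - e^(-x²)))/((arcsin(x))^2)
This is a 0/0 indeterminate form.

Apply L'Hôpital's rule: differentiate numerator and denominator separately.
  f(x) = 4 - 4·e^(-x^2)   ⇒   f'(x) = 8·x·e^(-x^2)
  g(x) = asin(x)^2   ⇒   g'(x) = 2·asin(x)/sqrt(1 - x^2)
  lim(x→0) f'(x)/g'(x) = lim(x→0) (8·x·e^(-x^2))/(2·asin(x)/sqrt(1 - x^2))
  = 4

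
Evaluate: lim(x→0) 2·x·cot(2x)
This is a 0·∞ indeterminate form.

Rewrite 0·∞ as a quotient (0/0 or ∞/∞ form), then apply L'Hôpital's rule:
  lim(x→0) 2·x·cot(2x) = 1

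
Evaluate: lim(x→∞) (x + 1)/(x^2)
This is an ∞/∞ indeterminate form.

Apply L'Hôpital's rule: differentiate numerator and denominator separately.
  f(x) = x + 1   ⇒   f'(x) = 1
  g(x) = x^2   ⇒   g'(x) = 2·x
  lim(x→∞) f'(x)/g'(x) = lim(x→∞) (1)/(2·x)
  = 0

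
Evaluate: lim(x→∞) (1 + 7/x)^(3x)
This is an exponential indeterminate form.

For exponential indeterminate forms, take the natural log:
  Let L = lim(x→∞) (1 + 7/x)^(3x)
  Then ln(L) = lim(x→∞) [exponent × ln(base)]
  Evaluate using L'Hôpital or standard limits, then exponentiate.
  L = e^(21)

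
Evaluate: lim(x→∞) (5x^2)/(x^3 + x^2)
This is an ∞/∞ indeterminate form.

Apply L'Hôpital's rule: differentiate numerator and denominator separately.
  f(x) = 5·x^2   ⇒   f'(x) = 10·x
  g(x) = x^3 + x^2   ⇒   g'(x) = 3·x^2 + 2·x
  lim(x→∞) f'(x)/g'(x) = lim(x→∞) (10·x)/(3·x^2 + 2·x)
  = 0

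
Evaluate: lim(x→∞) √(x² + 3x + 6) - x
This is an ∞-∞ indeterminate form.

Combine fractions or rationalize to convert ∞-∞ to 0/0 form:
  lim(x→∞) √(x² + 3x + 6) - x = 3/2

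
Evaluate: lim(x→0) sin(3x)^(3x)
This is an exponential indeterminate form.

For exponential indeterminate forms, take the natural log:
  Let L = lim(x→0) sin(3x)^(3x)
  Then ln(L) = lim(x→0) [exponent × ln(base)]
  Evaluate using L'Hôpital or standard limits, then exponentiate.
  L = 1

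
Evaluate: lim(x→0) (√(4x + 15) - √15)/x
This is a standard limit.

Factor or rationalize the expression:
  lim(x→0) (√(4x + 15) - √15)/x = 2·sqrt(15)/15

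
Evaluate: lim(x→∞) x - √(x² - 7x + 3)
This is an ∞-∞ indeterminate form.

Combine fractions or rationalize to convert ∞-∞ to 0/0 form:
  lim(x→∞) x - √(x² - 7x + 3) = 7/2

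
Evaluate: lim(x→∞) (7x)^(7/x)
This is an exponential indeterminate form.

For exponential indeterminate forms, take the natural log:
  Let L = lim(x→∞) (7x)^(7/x)
  Then ln(L) = lim(x→∞) [exponent × ln(base)]
  Evaluate using L'Hôpital or standard limits, then exponentiate.
  L = 1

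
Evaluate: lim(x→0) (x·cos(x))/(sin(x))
This is a 0/0 indeterminate form.

Apply L'Hôpital's rule: differentiate numerator and denominator separately.
  f(x) = x·cos(x)   ⇒   f'(x) = -x·sin(x) + cos(x)
  g(x) = sin(x)   ⇒   g'(x) = cos(x)
  lim(x→0) f'(x)/g'(x) = lim(x→0) (-x·sin(x) + cos(x))/(cos(x))
  = 1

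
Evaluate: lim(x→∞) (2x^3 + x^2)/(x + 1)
This is an ∞/∞ indeterminate form.

Apply L'Hôpital's rule: differentiate numerator and denominator separately.
  f(x) = 2·x^3 + x^2   ⇒   f'(x) = 6·x^2 + 2·x
  g(x) = x + 1   ⇒   g'(x) = 1
  lim(x→∞) f'(x)/g'(x) = lim(x→∞) (6·x^2 + 2·x)/(1)
  = ∞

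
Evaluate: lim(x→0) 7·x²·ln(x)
This is a 0·∞ indeterminate form.

Rewrite 0·∞ as a quotient (0/0 or ∞/∞ form), then apply L'Hôpital's rule:
  lim(x→0) 7·x²·ln(x) = 0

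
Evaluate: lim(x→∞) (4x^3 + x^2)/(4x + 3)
This is an ∞/∞ indeterminate form.

Apply L'Hôpital's rule: differentiate numerator and denominator separately.
  f(x) = 4·x^3 + x^2   ⇒   f'(x) = 12·x^2 + 2·x
  g(x) = 4·x + 3   ⇒   g'(x) = 4
  lim(x→∞) f'(x)/g'(x) = lim(x→∞) (12·x^2 + 2·x)/(4)
  = ∞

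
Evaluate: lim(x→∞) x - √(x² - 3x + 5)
This is an ∞-∞ indeterminate form.

Combine fractions or rationalize to convert ∞-∞ to 0/0 form:
  lim(x→∞) x - √(x² - 3x + 5) = 3/2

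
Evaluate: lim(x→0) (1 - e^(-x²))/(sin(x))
This is a 0/0 indeterminate form.

Apply L'Hôpital's rule: differentiate numerator and denominator separately.
  f(x) = 1 - e^(-x^2)   ⇒   f'(x) = 2·x·e^(-x^2)
  g(x) = sin(x)   ⇒   g'(x) = cos(x)
  lim(x→0) f'(x)/g'(x) = lim(x→0) (2·x·e^(-x^2))/(cos(x))
  = 0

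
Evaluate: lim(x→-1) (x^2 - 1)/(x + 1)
This is a standard limit.

Factor or rationalize the expression:
  lim(x→-1) (x^2 - 1)/(x + 1) = -2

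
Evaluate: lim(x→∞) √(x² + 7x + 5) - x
This is an ∞-∞ indeterminate form.

Combine fractions or rationalize to convert ∞-∞ to 0/0 form:
  lim(x→∞) √(x² + 7x + 5) - x = 7/2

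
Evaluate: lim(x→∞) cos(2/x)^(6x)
This is an exponential indeterminate form.

For exponential indeterminate forms, take the natural log:
  Let L = lim(x→∞) cos(2/x)^(6x)
  Then ln(L) = lim(x→∞) [exponent × ln(base)]
  Evaluate using L'Hôpital or standard limits, then exponentiate.
  L = 1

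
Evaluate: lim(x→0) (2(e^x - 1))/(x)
This is a 0/0 indeterminate form.

Apply L'Hôpital's rule: differentiate numerator and denominator separately.
  f(x) = 2·e^(x) - 2   ⇒   f'(x) = 2·e^(x)
  g(x) = x   ⇒   g'(x) = 1
  lim(x→0) f'(x)/g'(x) = lim(x→0) (2·e^(x))/(1)
  = 2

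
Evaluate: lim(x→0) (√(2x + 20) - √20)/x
This is a standard limit.

Factor or rationalize the expression:
  lim(x→0) (√(2x + 20) - √20)/x = sqrt(5)/10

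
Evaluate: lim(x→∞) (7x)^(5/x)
This is an exponential indeterminate form.

For exponential indeterminate forms, take the natural log:
  Let L = lim(x→∞) (7x)^(5/x)
  Then ln(L) = lim(x→∞) [exponent × ln(base)]
  Evaluate using L'Hôpital or standard limits, then exponentiate.
  L = 1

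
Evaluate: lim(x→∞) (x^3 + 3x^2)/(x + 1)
This is an ∞/∞ indeterminate form.

Apply L'Hôpital's rule: differentiate numerator and denominator separately.
  f(x) = x^3 + 3·x^2   ⇒   f'(x) = 3·x^2 + 6·x
  g(x) = x + 1   ⇒   g'(x) = 1
  lim(x→∞) f'(x)/g'(x) = lim(x→∞) (3·x^2 + 6·x)/(1)
  = ∞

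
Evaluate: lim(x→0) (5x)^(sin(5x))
This is an exponential indeterminate form.

For exponential indeterminate forms, take the natural log:
  Let L = lim(x→0) (5x)^(sin(5x))
  Then ln(L) = lim(x→0) [exponent × ln(base)]
  Evaluate using L'Hôpital or standard limits, then exponentiate.
  L = 1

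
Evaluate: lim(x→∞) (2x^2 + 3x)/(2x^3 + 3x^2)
This is an ∞/∞ indeterminate form.

Apply L'Hôpital's rule: differentiate numerator and denominator separately.
  f(x) = 2·x^2 + 3·x   ⇒   f'(x) = 4·x + 3
  g(x) = 2·x^3 + 3·x^2   ⇒   g'(x) = 6·x^2 + 6·x
  lim(x→∞) f'(x)/g'(x) = lim(x→∞) (4·x + 3)/(6·x^2 + 6·x)
  = 0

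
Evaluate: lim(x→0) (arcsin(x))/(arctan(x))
This is a 0/0 indeterminate form.

Apply L'Hôpital's rule: differentiate numerator and denominator separately.
  f(x) = asin(x)   ⇒   f'(x) = 1/sqrt(1 - x^2)
  g(x) = atan(x)   ⇒   g'(x) = 1/(x^2 + 1)
  lim(x→0) f'(x)/g'(x) = lim(x→0) (1/sqrt(1 - x^2))/(1/(x^2 + 1))
  = 1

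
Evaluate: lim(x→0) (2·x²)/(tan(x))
This is a 0/0 indeterminate form.

Apply L'Hôpital's rule: differentiate numerator and denominator separately.
  f(x) = 2·x^2   ⇒   f'(x) = 4·x
  g(x) = tan(x)   ⇒   g'(x) = tan(x)^2 + 1
  lim(x→0) f'(x)/g'(x) = lim(x→0) (4·x)/(tan(x)^2 + 1)
  = 0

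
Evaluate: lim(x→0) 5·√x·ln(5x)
This is a 0·∞ indeterminate form.

Rewrite 0·∞ as a quotient (0/0 or ∞/∞ form), then apply L'Hôpital's rule:
  lim(x→0) 5·√x·ln(5x) = 0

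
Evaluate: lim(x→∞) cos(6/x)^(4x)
This is an exponential indeterminate form.

For exponential indeterminate forms, take the natural log:
  Let L = lim(x→∞) cos(6/x)^(4x)
  Then ln(L) = lim(x→∞) [exponent × ln(base)]
  Evaluate using L'Hôpital or standard limits, then exponentiate.
  L = 1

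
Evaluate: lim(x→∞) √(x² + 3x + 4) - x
This is an ∞-∞ indeterminate form.

Combine fractions or rationalize to convert ∞-∞ to 0/0 form:
  lim(x→∞) √(x² + 3x + 4) - x = 3/2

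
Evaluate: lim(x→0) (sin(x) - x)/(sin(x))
This is a 0/0 indeterminate form.

Apply L'Hôpital's rule: differentiate numerator and denominator separately.
  f(x) = -x + sin(x)   ⇒   f'(x) = cos(x) - 1
  g(x) = sin(x)   ⇒   g'(x) = cos(x)
  lim(x→0) f'(x)/g'(x) = lim(x→0) (cos(x) - 1)/(cos(x))
  = 0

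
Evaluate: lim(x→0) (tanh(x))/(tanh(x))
This is a 0/0 indeterminate form.

Apply L'Hôpital's rule: differentiate numerator and denominator separately.
  f(x) = tanh(x)   ⇒   f'(x) = 1 - tanh(x)^2
  g(x) = tanh(x)   ⇒   g'(x) = 1 - tanh(x)^2
  lim(x→0) f'(x)/g'(x) = lim(x→0) (1 - tanh(x)^2)/(1 - tanh(x)^2)
  = 1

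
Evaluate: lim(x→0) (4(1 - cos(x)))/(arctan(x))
This is a 0/0 indeterminate form.

Apply L'Hôpital's rule: differentiate numerator and denominator separately.
  f(x) = 4 - 4·cos(x)   ⇒   f'(x) = 4·sin(x)
  g(x) = atan(x)   ⇒   g'(x) = 1/(x^2 + 1)
  lim(x→0) f'(x)/g'(x) = lim(x→0) (4·sin(x))/(1/(x^2 + 1))
  = 0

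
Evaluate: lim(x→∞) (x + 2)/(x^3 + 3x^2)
This is an ∞/∞ indeterminate form.

Apply L'Hôpital's rule: differentiate numerator and denominator separately.
  f(x) = x + 2   ⇒   f'(x) = 1
  g(x) = x^3 + 3·x^2   ⇒   g'(x) = 3·x^2 + 6·x
  lim(x→∞) f'(x)/g'(x) = lim(x→∞) (1)/(3·x^2 + 6·x)
  = 0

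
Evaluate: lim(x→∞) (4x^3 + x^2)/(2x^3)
This is an ∞/∞ indeterminate form.

Apply L'Hôpital's rule: differentiate numerator and denominator separately.
  f(x) = 4·x^3 + x^2   ⇒   f'(x) = 12·x^2 + 2·x
  g(x) = 2·x^3   ⇒   g'(x) = 6·x^2
  lim(x→∞) f'(x)/g'(x) = lim(x→∞) (12·x^2 + 2·x)/(6·x^2)
  = 2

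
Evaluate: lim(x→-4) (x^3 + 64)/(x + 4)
This is a standard limit.

Factor or rationalize the expression:
  lim(x→-4) (x^3 + 64)/(x + 4) = 48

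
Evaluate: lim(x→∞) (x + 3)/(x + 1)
This is an ∞/∞ indeterminate form.

Apply L'Hôpital's rule: differentiate numerator and denominator separately.
  f(x) = x + 3   ⇒   f'(x) = 1
  g(x) = x + 1   ⇒   g'(x) = 1
  lim(x→∞) f'(x)/g'(x) = lim(x→∞) (1)/(1)
  = 1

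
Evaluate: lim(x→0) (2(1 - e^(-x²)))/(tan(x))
This is a 0/0 indeterminate form.

Apply L'Hôpital's rule: differentiate numerator and denominator separately.
  f(x) = 2 - 2·e^(-x^2)   ⇒   f'(x) = 4·x·e^(-x^2)
  g(x) = tan(x)   ⇒   g'(x) = tan(x)^2 + 1
  lim(x→0) f'(x)/g'(x) = lim(x→0) (4·x·e^(-x^2))/(tan(x)^2 + 1)
  = 0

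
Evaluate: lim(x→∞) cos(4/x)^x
This is an exponential indeterminate form.

For exponential indeterminate forms, take the natural log:
  Let L = lim(x→∞) cos(4/x)^x
  Then ln(L) = lim(x→∞) [exponent × ln(base)]
  Evaluate using L'Hôpital or standard limits, then exponentiate.
  L = 1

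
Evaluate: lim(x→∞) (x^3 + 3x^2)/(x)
This is an ∞/∞ indeterminate form.

Apply L'Hôpital's rule: differentiate numerator and denominator separately.
  f(x) = x^3 + 3·x^2   ⇒   f'(x) = 3·x^2 + 6·x
  g(x) = x   ⇒   g'(x) = 1
  lim(x→∞) f'(x)/g'(x) = lim(x→∞) (3·x^2 + 6·x)/(1)
  = ∞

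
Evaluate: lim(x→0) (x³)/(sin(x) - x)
This is a 0/0 indeterminate form.

Apply L'Hôpital's rule: differentiate numerator and denominator separately.
  f(x) = x^3   ⇒   f'(x) = 3·x^2
  g(x) = -x + sin(x)   ⇒   g'(x) = cos(x) - 1
  lim(x→0) f'(x)/g'(x) = lim(x→0) (3·x^2)/(cos(x) - 1)
  = -6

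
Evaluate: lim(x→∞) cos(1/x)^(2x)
This is an exponential indeterminate form.

For exponential indeterminate forms, take the natural log:
  Let L = lim(x→∞) cos(1/x)^(2x)
  Then ln(L) = lim(x→∞) [exponent × ln(base)]
  Evaluate using L'Hôpital or standard limits, then exponentiate.
  L = 1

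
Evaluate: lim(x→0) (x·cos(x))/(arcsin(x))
This is a 0/0 indeterminate form.

Apply L'Hôpital's rule: differentiate numerator and denominator separately.
  f(x) = x·cos(x)   ⇒   f'(x) = -x·sin(x) + cos(x)
  g(x) = asin(x)   ⇒   g'(x) = 1/sqrt(1 - x^2)
  lim(x→0) f'(x)/g'(x) = lim(x→0) (-x·sin(x) + cos(x))/(1/sqrt(1 - x^2))
  = 1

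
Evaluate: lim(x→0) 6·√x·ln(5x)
This is a 0·∞ indeterminate form.

Rewrite 0·∞ as a quotient (0/0 or ∞/∞ form), then apply L'Hôpital's rule:
  lim(x→0) 6·√x·ln(5x) = 0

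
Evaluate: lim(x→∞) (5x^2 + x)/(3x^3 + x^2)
This is an ∞/∞ indeterminate form.

Apply L'Hôpital's rule: differentiate numerator and denominator separately.
  f(x) = 5·x^2 + x   ⇒   f'(x) = 10·x + 1
  g(x) = 3·x^3 + x^2   ⇒   g'(x) = 9·x^2 + 2·x
  lim(x→∞) f'(x)/g'(x) = lim(x→∞) (10·x + 1)/(9·x^2 + 2·x)
  = 0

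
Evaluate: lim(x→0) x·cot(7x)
This is a 0·∞ indeterminate form.

Rewrite 0·∞ as a quotient (0/0 or ∞/∞ form), then apply L'Hôpital's rule:
  lim(x→0) x·cot(7x) = 1/7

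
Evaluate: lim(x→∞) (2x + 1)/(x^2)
This is an ∞/∞ indeterminate form.

Apply L'Hôpital's rule: differentiate numerator and denominator separately.
  f(x) = 2·x + 1   ⇒   f'(x) = 2
  g(x) = x^2   ⇒   g'(x) = 2·x
  lim(x→∞) f'(x)/g'(x) = lim(x→∞) (2)/(2·x)
  = 0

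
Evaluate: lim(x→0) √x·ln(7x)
This is a 0·∞ indeterminate form.

Rewrite 0·∞ as a quotient (0/0 or ∞/∞ form), then apply L'Hôpital's rule:
  lim(x→0) √x·ln(7x) = 0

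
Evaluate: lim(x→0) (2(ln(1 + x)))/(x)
This is a 0/0 indeterminate form.

Apply L'Hôpital's rule: differentiate numerator and denominator separately.
  f(x) = 2·ln(x + 1)   ⇒   f'(x) = 2/(x + 1)
  g(x) = x   ⇒   g'(x) = 1
  lim(x→0) f'(x)/g'(x) = lim(x→0) (2/(x + 1))/(1)
  = 2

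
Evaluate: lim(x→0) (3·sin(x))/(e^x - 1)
This is a 0/0 indeterminate form.

Apply L'Hôpital's rule: differentiate numerator and denominator separately.
  f(x) = 3·sin(x)   ⇒   f'(x) = 3·cos(x)
  g(x) = e^(x) - 1   ⇒   g'(x) = e^(x)
  lim(x→0) f'(x)/g'(x) = lim(x→0) (3·cos(x))/(e^(x))
  = 3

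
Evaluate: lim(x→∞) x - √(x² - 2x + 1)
This is an ∞-∞ indeterminate form.

Combine fractions or rationalize to convert ∞-∞ to 0/0 form:
  lim(x→∞) x - √(x² - 2x + 1) = 1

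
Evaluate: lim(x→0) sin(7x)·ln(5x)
This is a 0·∞ indeterminate form.

Rewrite 0·∞ as a quotient (0/0 or ∞/∞ form), then apply L'Hôpital's rule:
  lim(x→0) sin(7x)·ln(5x) = 0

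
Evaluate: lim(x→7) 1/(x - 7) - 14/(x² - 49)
This is an ∞-∞ indeterminate form.

Combine fractions or rationalize to convert ∞-∞ to 0/0 form:
  lim(x→7) 1/(x - 7) - 14/(x² - 49) = 1/14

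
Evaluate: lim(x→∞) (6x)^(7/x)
This is an exponential indeterminate form.

For exponential indeterminate forms, take the natural log:
  Let L = lim(x→∞) (6x)^(7/x)
  Then ln(L) = lim(x→∞) [exponent × ln(base)]
  Evaluate using L'Hôpital or standard limits, then exponentiate.
  L = 1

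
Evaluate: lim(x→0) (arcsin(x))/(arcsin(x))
This is a 0/0 indeterminate form.

Apply L'Hôpital's rule: differentiate numerator and denominator separately.
  f(x) = asin(x)   ⇒   f'(x) = 1/sqrt(1 - x^2)
  g(x) = asin(x)   ⇒   g'(x) = 1/sqrt(1 - x^2)
  lim(x→0) f'(x)/g'(x) = lim(x→0) (1/sqrt(1 - x^2))/(1/sqrt(1 - x^2))
  = 1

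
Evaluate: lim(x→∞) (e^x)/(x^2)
This is an ∞/∞ indeterminate form.

Apply L'Hôpital's rule: differentiate numerator and denominator separately.
  f(x) = e^(x)   ⇒   f'(x) = e^(x)
  g(x) = x^2   ⇒   g'(x) = 2·x
  lim(x→∞) f'(x)/g'(x) = lim(x→∞) (e^(x))/(2·x)
  = ∞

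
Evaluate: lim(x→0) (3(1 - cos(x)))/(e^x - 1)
This is a 0/0 indeterminate form.

Apply L'Hôpital's rule: differentiate numerator and denominator separately.
  f(x) = 3 - 3·cos(x)   ⇒   f'(x) = 3·sin(x)
  g(x) = e^(x) - 1   ⇒   g'(x) = e^(x)
  lim(x→0) f'(x)/g'(x) = lim(x→0) (3·sin(x))/(e^(x))
  = 0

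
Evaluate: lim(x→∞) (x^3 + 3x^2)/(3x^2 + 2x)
This is an ∞/∞ indeterminate form.

Apply L'Hôpital's rule: differentiate numerator and denominator separately.
  f(x) = x^3 + 3·x^2   ⇒   f'(x) = 3·x^2 + 6·x
  g(x) = 3·x^2 + 2·x   ⇒   g'(x) = 6·x + 2
  lim(x→∞) f'(x)/g'(x) = lim(x→∞) (3·x^2 + 6·x)/(6·x + 2)
  = ∞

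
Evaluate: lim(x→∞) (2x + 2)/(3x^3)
This is an ∞/∞ indeterminate form.

Apply L'Hôpital's rule: differentiate numerator and denominator separately.
  f(x) = 2·x + 2   ⇒   f'(x) = 2
  g(x) = 3·x^3   ⇒   g'(x) = 9·x^2
  lim(x→∞) f'(x)/g'(x) = lim(x→∞) (2)/(9·x^2)
  = 0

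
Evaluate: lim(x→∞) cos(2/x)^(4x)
This is an exponential indeterminate form.

For exponential indeterminate forms, take the natural log:
  Let L = lim(x→∞) cos(2/x)^(4x)
  Then ln(L) = lim(x→∞) [exponent × ln(base)]
  Evaluate using L'Hôpital or standard limits, then exponentiate.
  L = 1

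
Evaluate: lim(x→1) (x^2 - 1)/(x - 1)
This is a standard limit.

Factor or rationalize the expression:
  lim(x→1) (x^2 - 1)/(x - 1) = 2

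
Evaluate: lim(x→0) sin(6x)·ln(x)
This is a 0·∞ indeterminate form.

Rewrite 0·∞ as a quotient (0/0 or ∞/∞ form), then apply L'Hôpital's rule:
  lim(x→0) sin(6x)·ln(x) = 0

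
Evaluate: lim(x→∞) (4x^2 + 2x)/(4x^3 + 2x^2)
This is an ∞/∞ indeterminate form.

Apply L'Hôpital's rule: differentiate numerator and denominator separately.
  f(x) = 4·x^2 + 2·x   ⇒   f'(x) = 8·x + 2
  g(x) = 4·x^3 + 2·x^2   ⇒   g'(x) = 12·x^2 + 4·x
  lim(x→∞) f'(x)/g'(x) = lim(x→∞) (8·x + 2)/(12·x^2 + 4·x)
  = 0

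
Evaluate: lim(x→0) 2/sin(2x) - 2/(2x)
This is an ∞-∞ indeterminate form.

Combine fractions or rationalize to convert ∞-∞ to 0/0 form:
  lim(x→0) 2/sin(2x) - 2/(2x) = 0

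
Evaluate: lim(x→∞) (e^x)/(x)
This is an ∞/∞ indeterminate form.

Apply L'Hôpital's rule: differentiate numerator and denominator separately.
  f(x) = e^(x)   ⇒   f'(x) = e^(x)
  g(x) = x   ⇒   g'(x) = 1
  lim(x→∞) f'(x)/g'(x) = lim(x→∞) (e^(x))/(1)
  = ∞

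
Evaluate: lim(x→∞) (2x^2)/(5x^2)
This is an ∞/∞ indeterminate form.

Apply L'Hôpital's rule: differentiate numerator and denominator separately.
  f(x) = 2·x^2   ⇒   f'(x) = 4·x
  g(x) = 5·x^2   ⇒   g'(x) = 10·x
  lim(x→∞) f'(x)/g'(x) = lim(x→∞) (4·x)/(10·x)
  = 2/5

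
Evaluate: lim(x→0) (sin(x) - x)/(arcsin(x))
This is a 0/0 indeterminate form.

Apply L'Hôpital's rule: differentiate numerator and denominator separately.
  f(x) = -x + sin(x)   ⇒   f'(x) = cos(x) - 1
  g(x) = asin(x)   ⇒   g'(x) = 1/sqrt(1 - x^2)
  lim(x→0) f'(x)/g'(x) = lim(x→0) (cos(x) - 1)/(1/sqrt(1 - x^2))
  = 0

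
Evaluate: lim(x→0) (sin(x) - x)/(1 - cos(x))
This is a 0/0 indeterminate form.

Apply L'Hôpital's rule: differentiate numerator and denominator separately.
  f(x) = -x + sin(x)   ⇒   f'(x) = cos(x) - 1
  g(x) = 1 - cos(x)   ⇒   g'(x) = sin(x)
  lim(x→0) f'(x)/g'(x) = lim(x→0) (cos(x) - 1)/(sin(x))
  = 0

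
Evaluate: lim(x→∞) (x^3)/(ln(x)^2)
This is an ∞/∞ indeterminate form.

Apply L'Hôpital's rule: differentiate numerator and denominator separately.
  f(x) = x^3   ⇒   f'(x) = 3·x^2
  g(x) = ln(x)^2   ⇒   g'(x) = 2·ln(x)/x
  lim(x→∞) f'(x)/g'(x) = lim(x→∞) (3·x^2)/(2·ln(x)/x)
  = ∞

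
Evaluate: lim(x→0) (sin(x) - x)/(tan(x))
This is a 0/0 indeterminate form.

Apply L'Hôpital's rule: differentiate numerator and denominator separately.
  f(x) = -x + sin(x)   ⇒   f'(x) = cos(x) - 1
  g(x) = tan(x)   ⇒   g'(x) = tan(x)^2 + 1
  lim(x→0) f'(x)/g'(x) = lim(x→0) (cos(x) - 1)/(tan(x)^2 + 1)
  = 0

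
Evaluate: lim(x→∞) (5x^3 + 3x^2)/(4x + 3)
This is an ∞/∞ indeterminate form.

Apply L'Hôpital's rule: differentiate numerator and denominator separately.
  f(x) = 5·x^3 + 3·x^2   ⇒   f'(x) = 15·x^2 + 6·x
  g(x) = 4·x + 3   ⇒   g'(x) = 4
  lim(x→∞) f'(x)/g'(x) = lim(x→∞) (15·x^2 + 6·x)/(4)
  = ∞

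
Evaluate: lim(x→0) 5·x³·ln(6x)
This is a 0·∞ indeterminate form.

Rewrite 0·∞ as a quotient (0/0 or ∞/∞ form), then apply L'Hôpital's rule:
  lim(x→0) 5·x³·ln(6x) = 0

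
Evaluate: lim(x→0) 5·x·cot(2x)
This is a 0·∞ indeterminate form.

Rewrite 0·∞ as a quotient (0/0 or ∞/∞ form), then apply L'Hôpital's rule:
  lim(x→0) 5·x·cot(2x) = 5/2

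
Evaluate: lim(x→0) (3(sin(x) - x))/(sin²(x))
This is a 0/0 indeterminate form.

Apply L'Hôpital's rule: differentiate numerator and denominator separately.
  f(x) = -3·x + 3·sin(x)   ⇒   f'(x) = 3·cos(x) - 3
  g(x) = sin(x)^2   ⇒   g'(x) = 2·sin(x)·cos(x)
  lim(x→0) f'(x)/g'(x) = lim(x→0) (3·cos(x) - 3)/(2·sin(x)·cos(x))
  = 0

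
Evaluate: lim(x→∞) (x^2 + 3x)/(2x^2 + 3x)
This is an ∞/∞ indeterminate form.

Apply L'Hôpital's rule: differentiate numerator and denominator separately.
  f(x) = x^2 + 3·x   ⇒   f'(x) = 2·x + 3
  g(x) = 2·x^2 + 3·x   ⇒   g'(x) = 4·x + 3
  lim(x→∞) f'(x)/g'(x) = lim(x→∞) (2·x + 3)/(4·x + 3)
  = 1/2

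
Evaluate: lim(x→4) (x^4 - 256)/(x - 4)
This is a standard limit.

Factor or rationalize the expression:
  lim(x→4) (x^4 - 256)/(x - 4) = 256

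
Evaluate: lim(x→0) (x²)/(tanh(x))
This is a 0/0 indeterminate form.

Apply L'Hôpital's rule: differentiate numerator and denominator separately.
  f(x) = x^2   ⇒   f'(x) = 2·x
  g(x) = tanh(x)   ⇒   g'(x) = 1 - tanh(x)^2
  lim(x→0) f'(x)/g'(x) = lim(x→0) (2·x)/(1 - tanh(x)^2)
  = 0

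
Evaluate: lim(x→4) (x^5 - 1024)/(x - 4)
This is a standard limit.

Factor or rationalize the expression:
  lim(x→4) (x^5 - 1024)/(x - 4) = 1280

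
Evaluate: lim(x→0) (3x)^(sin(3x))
This is an exponential indeterminate form.

For exponential indeterminate forms, take the natural log:
  Let L = lim(x→0) (3x)^(sin(3x))
  Then ln(L) = lim(x→0) [exponent × ln(base)]
  Evaluate using L'Hôpital or standard limits, then exponentiate.
  L = 1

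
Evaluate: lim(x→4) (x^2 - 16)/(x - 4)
This is a standard limit.

Factor or rationalize the expression:
  lim(x→4) (x^2 - 16)/(x - 4) = 8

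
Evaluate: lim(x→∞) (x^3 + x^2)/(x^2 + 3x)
This is an ∞/∞ indeterminate form.

Apply L'Hôpital's rule: differentiate numerator and denominator separately.
  f(x) = x^3 + x^2   ⇒   f'(x) = 3·x^2 + 2·x
  g(x) = x^2 + 3·x   ⇒   g'(x) = 2·x + 3
  lim(x→∞) f'(x)/g'(x) = lim(x→∞) (3·x^2 + 2·x)/(2·x + 3)
  = ∞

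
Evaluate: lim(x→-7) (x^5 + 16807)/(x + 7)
This is a standard limit.

Factor or rationalize the expression:
  lim(x→-7) (x^5 + 16807)/(x + 7) = 12005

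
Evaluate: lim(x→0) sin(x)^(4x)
This is an exponential indeterminate form.

For exponential indeterminate forms, take the natural log:
  Let L = lim(x→0) sin(x)^(4x)
  Then ln(L) = lim(x→0) [exponent × ln(base)]
  Evaluate using L'Hôpital or standard limits, then exponentiate.
  L = 1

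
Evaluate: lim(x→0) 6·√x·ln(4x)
This is a 0·∞ indeterminate form.

Rewrite 0·∞ as a quotient (0/0 or ∞/∞ form), then apply L'Hôpital's rule:
  lim(x→0) 6·√x·ln(4x) = 0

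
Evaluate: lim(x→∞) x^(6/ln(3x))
This is an exponential indeterminate form.

For exponential indeterminate forms, take the natural log:
  Let L = lim(x→∞) x^(6/ln(3x))
  Then ln(L) = lim(x→∞) [exponent × ln(base)]
  Evaluate using L'Hôpital or standard limits, then exponentiate.
  L = e^(6)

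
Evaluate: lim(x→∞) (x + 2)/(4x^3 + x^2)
This is an ∞/∞ indeterminate form.

Apply L'Hôpital's rule: differentiate numerator and denominator separately.
  f(x) = x + 2   ⇒   f'(x) = 1
  g(x) = 4·x^3 + x^2   ⇒   g'(x) = 12·x^2 + 2·x
  lim(x→∞) f'(x)/g'(x) = lim(x→∞) (1)/(12·x^2 + 2·x)
  = 0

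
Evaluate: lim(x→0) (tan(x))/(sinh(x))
This is a 0/0 indeterminate form.

Apply L'Hôpital's rule: differentiate numerator and denominator separately.
  f(x) = tan(x)   ⇒   f'(x) = tan(x)^2 + 1
  g(x) = sinh(x)   ⇒   g'(x) = cosh(x)
  lim(x→0) f'(x)/g'(x) = lim(x→0) (tan(x)^2 + 1)/(cosh(x))
  = 1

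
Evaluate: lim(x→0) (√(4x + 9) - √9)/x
This is a standard limit.

Factor or rationalize the expression:
  lim(x→0) (√(4x + 9) - √9)/x = 2/3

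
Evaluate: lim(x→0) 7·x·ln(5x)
This is a 0·∞ indeterminate form.

Rewrite 0·∞ as a quotient (0/0 or ∞/∞ form), then apply L'Hôpital's rule:
  lim(x→0) 7·x·ln(5x) = 0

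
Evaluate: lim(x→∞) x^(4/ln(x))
This is an exponential indeterminate form.

For exponential indeterminate forms, take the natural log:
  Let L = lim(x→∞) x^(4/ln(x))
  Then ln(L) = lim(x→∞) [exponent × ln(base)]
  Evaluate using L'Hôpital or standard limits, then exponentiate.
  L = e^(4)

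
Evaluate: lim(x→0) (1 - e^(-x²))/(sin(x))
This is a 0/0 indeterminate form.

Apply L'Hôpital's rule: differentiate numerator and denominator separately.
  f(x) = 1 - e^(-x^2)   ⇒   f'(x) = 2·x·e^(-x^2)
  g(x) = sin(x)   ⇒   g'(x) = cos(x)
  lim(x→0) f'(x)/g'(x) = lim(x→0) (2·x·e^(-x^2))/(cos(x))
  = 0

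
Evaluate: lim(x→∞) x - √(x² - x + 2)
This is an ∞-∞ indeterminate form.

Combine fractions or rationalize to convert ∞-∞ to 0/0 form:
  lim(x→∞) x - √(x² - x + 2) = 1/2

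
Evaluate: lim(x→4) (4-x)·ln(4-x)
This is a 0·∞ indeterminate form.

Rewrite 0·∞ as a quotient (0/0 or ∞/∞ form), then apply L'Hôpital's rule:
  lim(x→4) (4-x)·ln(4-x) = 0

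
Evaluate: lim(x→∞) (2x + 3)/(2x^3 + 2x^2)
This is an ∞/∞ indeterminate form.

Apply L'Hôpital's rule: differentiate numerator and denominator separately.
  f(x) = 2·x + 3   ⇒   f'(x) = 2
  g(x) = 2·x^3 + 2·x^2   ⇒   g'(x) = 6·x^2 + 4·x
  lim(x→∞) f'(x)/g'(x) = lim(x→∞) (2)/(6·x^2 + 4·x)
  = 0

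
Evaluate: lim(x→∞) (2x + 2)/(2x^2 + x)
This is an ∞/∞ indeterminate form.

Apply L'Hôpital's rule: differentiate numerator and denominator separately.
  f(x) = 2·x + 2   ⇒   f'(x) = 2
  g(x) = 2·x^2 + x   ⇒   g'(x) = 4·x + 1
  lim(x→∞) f'(x)/g'(x) = lim(x→∞) (2)/(4·x + 1)
  = 0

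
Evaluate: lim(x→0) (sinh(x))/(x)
This is a 0/0 indeterminate form.

Apply L'Hôpital's rule: differentiate numerator and denominator separately.
  f(x) = sinh(x)   ⇒   f'(x) = cosh(x)
  g(x) = x   ⇒   g'(x) = 1
  lim(x→0) f'(x)/g'(x) = lim(x→0) (cosh(x))/(1)
  = 1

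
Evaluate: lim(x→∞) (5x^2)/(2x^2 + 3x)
This is an ∞/∞ indeterminate form.

Apply L'Hôpital's rule: differentiate numerator and denominator separately.
  f(x) = 5·x^2   ⇒   f'(x) = 10·x
  g(x) = 2·x^2 + 3·x   ⇒   g'(x) = 4·x + 3
  lim(x→∞) f'(x)/g'(x) = lim(x→∞) (10·x)/(4·x + 3)
  = 5/2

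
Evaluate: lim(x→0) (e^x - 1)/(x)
This is a 0/0 indeterminate form.

Apply L'Hôpital's rule: differentiate numerator and denominator separately.
  f(x) = e^(x) - 1   ⇒   f'(x) = e^(x)
  g(x) = x   ⇒   g'(x) = 1
  lim(x→0) f'(x)/g'(x) = lim(x→0) (e^(x))/(1)
  = 1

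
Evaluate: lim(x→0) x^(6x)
This is an exponential indeterminate form.

For exponential indeterminate forms, take the natural log:
  Let L = lim(x→0) x^(6x)
  Then ln(L) = lim(x→0) [exponent × ln(base)]
  Evaluate using L'Hôpital or standard limits, then exponentiate.
  L = 1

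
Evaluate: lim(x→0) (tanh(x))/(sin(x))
This is a 0/0 indeterminate form.

Apply L'Hôpital's rule: differentiate numerator and denominator separately.
  f(x) = tanh(x)   ⇒   f'(x) = 1 - tanh(x)^2
  g(x) = sin(x)   ⇒   g'(x) = cos(x)
  lim(x→0) f'(x)/g'(x) = lim(x→0) (1 - tanh(x)^2)/(cos(x))
  = 1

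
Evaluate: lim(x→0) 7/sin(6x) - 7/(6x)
This is an ∞-∞ indeterminate form.

Combine fractions or rationalize to convert ∞-∞ to 0/0 form:
  lim(x→0) 7/sin(6x) - 7/(6x) = 0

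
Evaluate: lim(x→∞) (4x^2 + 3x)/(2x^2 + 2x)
This is an ∞/∞ indeterminate form.

Apply L'Hôpital's rule: differentiate numerator and denominator separately.
  f(x) = 4·x^2 + 3·x   ⇒   f'(x) = 8·x + 3
  g(x) = 2·x^2 + 2·x   ⇒   g'(x) = 4·x + 2
  lim(x→∞) f'(x)/g'(x) = lim(x→∞) (8·x + 3)/(4·x + 2)
  = 2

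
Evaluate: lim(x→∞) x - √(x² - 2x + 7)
This is an ∞-∞ indeterminate form.

Combine fractions or rationalize to convert ∞-∞ to 0/0 form:
  lim(x→∞) x - √(x² - 2x + 7) = 1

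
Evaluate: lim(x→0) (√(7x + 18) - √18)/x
This is a standard limit.

Factor or rationalize the expression:
  lim(x→0) (√(7x + 18) - √18)/x = 7·sqrt(2)/12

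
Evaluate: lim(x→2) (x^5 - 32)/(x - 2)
This is a standard limit.

Factor or rationalize the expression:
  lim(x→2) (x^5 - 32)/(x - 2) = 80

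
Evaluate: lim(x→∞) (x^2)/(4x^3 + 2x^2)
This is an ∞/∞ indeterminate form.

Apply L'Hôpital's rule: differentiate numerator and denominator separately.
  f(x) = x^2   ⇒   f'(x) = 2·x
  g(x) = 4·x^3 + 2·x^2   ⇒   g'(x) = 12·x^2 + 4·x
  lim(x→∞) f'(x)/g'(x) = lim(x→∞) (2·x)/(12·x^2 + 4·x)
  = 0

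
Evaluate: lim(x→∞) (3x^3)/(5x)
This is an ∞/∞ indeterminate form.

Apply L'Hôpital's rule: differentiate numerator and denominator separately.
  f(x) = 3·x^3   ⇒   f'(x) = 9·x^2
  g(x) = 5·x   ⇒   g'(x) = 5
  lim(x→∞) f'(x)/g'(x) = lim(x→∞) (9·x^2)/(5)
  = ∞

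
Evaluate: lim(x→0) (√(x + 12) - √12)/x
This is a standard limit.

Factor or rationalize the expression:
  lim(x→0) (√(x + 12) - √12)/x = sqrt(3)/12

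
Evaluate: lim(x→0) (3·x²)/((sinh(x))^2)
This is a 0/0 indeterminate form.

Apply L'Hôpital's rule: differentiate numerator and denominator separately.
  f(x) = 3·x^2   ⇒   f'(x) = 6·x
  g(x) = sinh(x)^2   ⇒   g'(x) = 2·sinh(x)·cosh(x)
  lim(x→0) f'(x)/g'(x) = lim(x→0) (6·x)/(2·sinh(x)·cosh(x))
  = 3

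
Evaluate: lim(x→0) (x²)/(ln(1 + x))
This is a 0/0 indeterminate form.

Apply L'Hôpital's rule: differentiate numerator and denominator separately.
  f(x) = x^2   ⇒   f'(x) = 2·x
  g(x) = ln(x + 1)   ⇒   g'(x) = 1/(x + 1)
  lim(x→0) f'(x)/g'(x) = lim(x→0) (2·x)/(1/(x + 1))
  = 0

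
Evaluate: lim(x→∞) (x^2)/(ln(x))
This is an ∞/∞ indeterminate form.

Apply L'Hôpital's rule: differentiate numerator and denominator separately.
  f(x) = x^2   ⇒   f'(x) = 2·x
  g(x) = ln(x)   ⇒   g'(x) = 1/x
  lim(x→∞) f'(x)/g'(x) = lim(x→∞) (2·x)/(1/x)
  = ∞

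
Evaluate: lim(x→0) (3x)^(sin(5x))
This is an exponential indeterminate form.

For exponential indeterminate forms, take the natural log:
  Let L = lim(x→0) (3x)^(sin(5x))
  Then ln(L) = lim(x→0) [exponent × ln(base)]
  Evaluate using L'Hôpital or standard limits, then exponentiate.
  L = 1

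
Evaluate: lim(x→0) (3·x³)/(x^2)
This is a 0/0 indeterminate form.

Apply L'Hôpital's rule: differentiate numerator and denominator separately.
  f(x) = 3·x^3   ⇒   f'(x) = 9·x^2
  g(x) = x^2   ⇒   g'(x) = 2·x
  lim(x→0) f'(x)/g'(x) = lim(x→0) (9·x^2)/(2·x)
  = 0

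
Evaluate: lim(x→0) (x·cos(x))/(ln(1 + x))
This is a 0/0 indeterminate form.

Apply L'Hôpital's rule: differentiate numerator and denominator separately.
  f(x) = x·cos(x)   ⇒   f'(x) = -x·sin(x) + cos(x)
  g(x) = ln(x + 1)   ⇒   g'(x) = 1/(x + 1)
  lim(x→0) f'(x)/g'(x) = lim(x→0) (-x·sin(x) + cos(x))/(1/(x + 1))
  = 1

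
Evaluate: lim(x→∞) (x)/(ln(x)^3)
This is an ∞/∞ indeterminate form.

Apply L'Hôpital's rule: differentiate numerator and denominator separately.
  f(x) = x   ⇒   f'(x) = 1
  g(x) = ln(x)^3   ⇒   g'(x) = 3·ln(x)^2/x
  lim(x→∞) f'(x)/g'(x) = lim(x→∞) (1)/(3·ln(x)^2/x)
  = ∞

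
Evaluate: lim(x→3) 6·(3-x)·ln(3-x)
This is a 0·∞ indeterminate form.

Rewrite 0·∞ as a quotient (0/0 or ∞/∞ form), then apply L'Hôpital's rule:
  lim(x→3) 6·(3-x)·ln(3-x) = 0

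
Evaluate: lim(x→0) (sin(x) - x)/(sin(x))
This is a 0/0 indeterminate form.

Apply L'Hôpital's rule: differentiate numerator and denominator separately.
  f(x) = -x + sin(x)   ⇒   f'(x) = cos(x) - 1
  g(x) = sin(x)   ⇒   g'(x) = cos(x)
  lim(x→0) f'(x)/g'(x) = lim(x→0) (cos(x) - 1)/(cos(x))
  = 0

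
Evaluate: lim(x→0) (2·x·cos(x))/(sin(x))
This is a 0/0 indeterminate form.

Apply L'Hôpital's rule: differentiate numerator and denominator separately.
  f(x) = 2·x·cos(x)   ⇒   f'(x) = -2·x·sin(x) + 2·cos(x)
  g(x) = sin(x)   ⇒   g'(x) = cos(x)
  lim(x→0) f'(x)/g'(x) = lim(x→0) (-2·x·sin(x) + 2·cos(x))/(cos(x))
  = 2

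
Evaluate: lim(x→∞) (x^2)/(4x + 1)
This is an ∞/∞ indeterminate form.

Apply L'Hôpital's rule: differentiate numerator and denominator separately.
  f(x) = x^2   ⇒   f'(x) = 2·x
  g(x) = 4·x + 1   ⇒   g'(x) = 4
  lim(x→∞) f'(x)/g'(x) = lim(x→∞) (2·x)/(4)
  = ∞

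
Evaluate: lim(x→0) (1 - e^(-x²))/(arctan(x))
This is a 0/0 indeterminate form.

Apply L'Hôpital's rule: differentiate numerator and denominator separately.
  f(x) = 1 - e^(-x^2)   ⇒   f'(x) = 2·x·e^(-x^2)
  g(x) = atan(x)   ⇒   g'(x) = 1/(x^2 + 1)
  lim(x→0) f'(x)/g'(x) = lim(x→0) (2·x·e^(-x^2))/(1/(x^2 + 1))
  = 0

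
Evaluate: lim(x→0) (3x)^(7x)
This is an exponential indeterminate form.

For exponential indeterminate forms, take the natural log:
  Let L = lim(x→0) (3x)^(7x)
  Then ln(L) = lim(x→0) [exponent × ln(base)]
  Evaluate using L'Hôpital or standard limits, then exponentiate.
  L = 1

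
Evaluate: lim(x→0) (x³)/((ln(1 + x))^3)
This is a 0/0 indeterminate form.

Apply L'Hôpital's rule: differentiate numerator and denominator separately.
  f(x) = x^3   ⇒   f'(x) = 3·x^2
  g(x) = ln(x + 1)^3   ⇒   g'(x) = 3·ln(x + 1)^2/(x + 1)
  lim(x→0) f'(x)/g'(x) = lim(x→0) (3·x^2)/(3·ln(x + 1)^2/(x + 1))
  = 1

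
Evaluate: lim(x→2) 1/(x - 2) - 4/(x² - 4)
This is an ∞-∞ indeterminate form.

Combine fractions or rationalize to convert ∞-∞ to 0/0 form:
  lim(x→2) 1/(x - 2) - 4/(x² - 4) = 1/4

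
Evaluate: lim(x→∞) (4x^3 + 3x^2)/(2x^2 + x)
This is an ∞/∞ indeterminate form.

Apply L'Hôpital's rule: differentiate numerator and denominator separately.
  f(x) = 4·x^3 + 3·x^2   ⇒   f'(x) = 12·x^2 + 6·x
  g(x) = 2·x^2 + x   ⇒   g'(x) = 4·x + 1
  lim(x→∞) f'(x)/g'(x) = lim(x→∞) (12·x^2 + 6·x)/(4·x + 1)
  = ∞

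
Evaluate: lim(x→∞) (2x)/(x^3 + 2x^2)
This is an ∞/∞ indeterminate form.

Apply L'Hôpital's rule: differentiate numerator and denominator separately.
  f(x) = 2·x   ⇒   f'(x) = 2
  g(x) = x^3 + 2·x^2   ⇒   g'(x) = 3·x^2 + 4·x
  lim(x→∞) f'(x)/g'(x) = lim(x→∞) (2)/(3·x^2 + 4·x)
  = 0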